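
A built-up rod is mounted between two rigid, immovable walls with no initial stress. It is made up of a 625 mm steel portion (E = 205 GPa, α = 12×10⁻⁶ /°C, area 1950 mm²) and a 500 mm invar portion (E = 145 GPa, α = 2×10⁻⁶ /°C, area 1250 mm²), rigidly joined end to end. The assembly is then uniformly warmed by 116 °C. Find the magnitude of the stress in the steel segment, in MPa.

σ ≈ 117 MPa (compressive)

Free thermal expansion of the whole bar: Σ αᵢΔT Lᵢ = 12×10⁻⁶×116×625 + 2×10⁻⁶×116×500 = 0.986 mm.
The walls prevent any net length change, so an axial force P (same in every segment) develops. Compatibility: P · Σ Lᵢ/(AᵢEᵢ) = δ_free.
The series flexibility is Σ Lᵢ/(AᵢEᵢ) = 625/(1950×205×10³) + 500/(1250×145×10³) = 4.322×10⁻⁶ mm/N.
So P = 0.986 / 4.322×10⁻⁶ = 228.1 kN, compressive.
σ_{steel} = P / A = 228100 / 1950 = 117 MPa.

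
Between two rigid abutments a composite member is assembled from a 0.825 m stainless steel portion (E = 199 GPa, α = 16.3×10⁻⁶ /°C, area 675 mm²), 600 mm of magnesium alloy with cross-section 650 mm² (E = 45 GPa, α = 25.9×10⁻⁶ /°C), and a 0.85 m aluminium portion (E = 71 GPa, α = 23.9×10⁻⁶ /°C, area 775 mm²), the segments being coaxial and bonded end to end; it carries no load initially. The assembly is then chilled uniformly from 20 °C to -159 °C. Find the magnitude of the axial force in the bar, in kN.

Free thermal contraction of the whole bar: Σ αᵢΔT Lᵢ = 16.3×10⁻⁶×179×825 + 25.9×10⁻⁶×179×600 + 23.9×10⁻⁶×179×850 = 8.825 mm.
The walls prevent any net length change, so an axial force P (same in every segment) develops. Compatibility: P · Σ Lᵢ/(AᵢEᵢ) = δ_free.
Σ Lᵢ/(AᵢEᵢ) = 825/(675×199×10³) + 600/(650×45×10³) + 850/(775×71×10³) = 4.21×10⁻⁵ mm/N.
Hence P = δ_free / Σ(L/AE) = 8.825/4.21×10⁻⁵ = 209.6 kN (tensile).

P ≈ 210 kN (tensile)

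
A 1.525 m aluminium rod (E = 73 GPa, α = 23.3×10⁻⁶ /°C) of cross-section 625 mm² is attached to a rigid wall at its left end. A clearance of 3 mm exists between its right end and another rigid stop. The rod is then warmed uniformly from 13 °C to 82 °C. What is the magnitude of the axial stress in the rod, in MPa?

σ ≈ 0 MPa

Free thermal elongation = αΔT L = 23.3×10⁻⁶ × 69 × 1525 = 2.452 mm.
This is smaller than the 3 mm clearance, so the rod expands freely without reaching the stop — the stress is zero.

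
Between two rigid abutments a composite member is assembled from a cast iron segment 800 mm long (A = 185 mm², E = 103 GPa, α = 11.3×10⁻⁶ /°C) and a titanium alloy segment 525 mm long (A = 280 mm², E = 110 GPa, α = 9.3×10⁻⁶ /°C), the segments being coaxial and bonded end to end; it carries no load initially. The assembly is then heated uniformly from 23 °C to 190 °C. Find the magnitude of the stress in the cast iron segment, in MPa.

With the walls removed the bar would change length by δ_free = Σ αᵢΔT Lᵢ = 11.3×10⁻⁶×167×800 + 9.3×10⁻⁶×167×525 = 2.325 mm.
Since the ends are fixed, an axial force P builds up, equal in every segment, with P · Σ Lᵢ/(AᵢEᵢ) = δ_free.
The series flexibility is Σ Lᵢ/(AᵢEᵢ) = 800/(185×103×10³) + 525/(280×110×10³) = 5.903×10⁻⁵ mm/N.
P = 2.325 / 5.903×10⁻⁵ = 39390 N = 39.39 kN, compressive.
σ_{cast iron} = P / A = 39390 / 185 = 212.9 MPa.

σ ≈ 213 MPa (compressive)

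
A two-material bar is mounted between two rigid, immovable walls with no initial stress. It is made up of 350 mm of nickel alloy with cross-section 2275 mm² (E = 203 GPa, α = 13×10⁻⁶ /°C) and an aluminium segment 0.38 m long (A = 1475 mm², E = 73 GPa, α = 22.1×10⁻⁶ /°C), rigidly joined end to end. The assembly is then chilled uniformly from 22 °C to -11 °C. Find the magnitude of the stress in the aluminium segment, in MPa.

σ ≈ 67.6 MPa (tensile)

If the supports were absent, the total length change would be Σ αᵢΔT Lᵢ = 13×10⁻⁶×33×350 + 22.1×10⁻⁶×33×380 = 0.4273 mm.
The rigid supports impose zero overall length change; the single axial force P common to all segments must satisfy P Σ Lᵢ/(AᵢEᵢ) = δ_free.
The series flexibility is Σ Lᵢ/(AᵢEᵢ) = 350/(2275×203×10³) + 380/(1475×73×10³) = 4.287×10⁻⁶ mm/N.
Hence P = δ_free / Σ(L/AE) = 0.4273/4.287×10⁻⁶ = 99.67 kN (tensile).
σ_{aluminium} = P / A = 99670 / 1475 = 67.57 MPa.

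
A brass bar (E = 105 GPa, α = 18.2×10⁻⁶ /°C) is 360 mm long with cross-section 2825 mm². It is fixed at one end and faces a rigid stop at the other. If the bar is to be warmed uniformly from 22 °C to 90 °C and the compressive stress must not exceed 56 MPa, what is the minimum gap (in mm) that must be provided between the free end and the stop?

Free expansion if unrestrained: δ_free = αΔT L = 18.2×10⁻⁶ × 68 × 360 = 0.4455 mm.
A stress of 56 MPa corresponds to the wall pushing the bar back by σL/E = 56×360/(105×10³) = 0.192 mm.
The gap must absorb the remainder: g_min = 0.4455 − 0.192 = 0.2535 mm.

g ≈ 0.254 mm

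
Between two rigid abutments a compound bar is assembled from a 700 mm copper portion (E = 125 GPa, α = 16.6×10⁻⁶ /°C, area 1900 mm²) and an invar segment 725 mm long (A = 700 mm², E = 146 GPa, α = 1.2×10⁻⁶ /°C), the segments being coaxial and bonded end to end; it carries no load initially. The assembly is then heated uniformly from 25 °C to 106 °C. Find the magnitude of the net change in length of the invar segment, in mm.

With the walls removed the bar would change length by δ_free = Σ αᵢΔT Lᵢ = 16.6×10⁻⁶×81×700 + 1.2×10⁻⁶×81×725 = 1.012 mm.
Since the ends are fixed, an axial force P builds up, equal in every segment, with P · Σ Lᵢ/(AᵢEᵢ) = δ_free.
The series flexibility is Σ Lᵢ/(AᵢEᵢ) = 700/(1900×125×10³) + 725/(700×146×10³) = 1.004×10⁻⁵ mm/N.
P = 1.012 / 1.004×10⁻⁵ = 100800 N = 100.8 kN, compressive.
For the invar segment, free thermal change = 1.2×10⁻⁶×81×725 = 0.07047 mm and elastic change from P = 100800×725/(700×146×10³) = 0.7147 mm; these oppose, so the net change is 0.644 mm (segment shortens).

|ΔL| ≈ 0.644 mm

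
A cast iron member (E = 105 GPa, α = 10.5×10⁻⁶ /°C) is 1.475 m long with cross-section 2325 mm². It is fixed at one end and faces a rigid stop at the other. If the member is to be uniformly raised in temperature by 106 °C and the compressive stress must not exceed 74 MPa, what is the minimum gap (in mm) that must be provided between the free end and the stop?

g ≈ 0.602 mm

With no wall the member would lengthen by αΔT L = 10.5×10⁻⁶ × 106 × 1475 = 1.642 mm.
A stress of 74 MPa corresponds to the wall pushing the member back by σL/E = 74×1475/(105×10³) = 1.04 mm.
So the gap has to take up the difference, g_min = δ_free − σL/E = 1.642 − 1.04 = 0.6022 mm.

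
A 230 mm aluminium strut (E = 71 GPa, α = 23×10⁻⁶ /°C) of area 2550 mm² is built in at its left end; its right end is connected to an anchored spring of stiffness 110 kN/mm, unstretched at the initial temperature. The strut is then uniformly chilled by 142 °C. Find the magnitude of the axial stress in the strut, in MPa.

The unrestrained thermal change is αΔT L = 23×10⁻⁶ × 142 × 230 = 0.7512 mm.
With a force P in the spring, the elastic change of the strut is PL/(AE) and that of the spring is P/k; compatibility requires their sum to equal δ_free.
P [ L/(AE) + 1/k ] = δ_free → P [ 230/(2550×71×10³) + 1/(110×10³) ] = 0.7512.
P = 0.7512 / 1.036×10⁻⁵ = 72500 N.
σ = P/A = 72500/2550 = 28.43 MPa.

σ ≈ 28.4 MPa (tensile)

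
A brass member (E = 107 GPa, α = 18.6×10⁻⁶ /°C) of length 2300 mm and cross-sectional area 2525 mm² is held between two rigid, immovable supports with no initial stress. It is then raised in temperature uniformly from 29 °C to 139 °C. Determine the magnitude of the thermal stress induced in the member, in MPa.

σ ≈ 219 MPa (compressive)

With length fixed, the mechanical strain must cancel the thermal strain αΔT = 18.6×10⁻⁶ × 110 = 2046×10⁻⁶.
The stress required to suppress this strain is σ = Eε = 107×10³ × 2046×10⁻⁶ = 218.9 MPa, compressive since the member is trying to expand.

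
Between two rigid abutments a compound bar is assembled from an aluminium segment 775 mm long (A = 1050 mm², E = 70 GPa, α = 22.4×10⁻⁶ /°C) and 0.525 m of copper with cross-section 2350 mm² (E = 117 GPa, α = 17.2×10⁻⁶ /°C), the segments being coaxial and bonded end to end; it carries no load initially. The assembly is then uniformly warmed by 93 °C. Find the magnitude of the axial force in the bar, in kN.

P ≈ 197 kN (compressive)

Free thermal expansion of the whole bar: Σ αᵢΔT Lᵢ = 22.4×10⁻⁶×93×775 + 17.2×10⁻⁶×93×525 = 2.454 mm.
Since the ends are fixed, an axial force P builds up, equal in every segment, with P · Σ Lᵢ/(AᵢEᵢ) = δ_free.
Σ Lᵢ/(AᵢEᵢ) = 775/(1050×70×10³) + 525/(2350×117×10³) = 1.245×10⁻⁵ mm/N.
P = 2.454 / 1.245×10⁻⁵ = 197100 N = 197.1 kN, compressive.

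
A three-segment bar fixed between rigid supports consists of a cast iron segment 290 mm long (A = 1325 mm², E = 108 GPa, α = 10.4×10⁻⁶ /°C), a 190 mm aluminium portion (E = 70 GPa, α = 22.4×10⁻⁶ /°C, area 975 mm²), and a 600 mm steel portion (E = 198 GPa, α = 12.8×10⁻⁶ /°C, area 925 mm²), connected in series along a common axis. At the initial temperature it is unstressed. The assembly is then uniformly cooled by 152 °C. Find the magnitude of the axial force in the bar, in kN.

P ≈ 281 kN (tensile)

If the supports were absent, the total length change would be Σ αᵢΔT Lᵢ = 10.4×10⁻⁶×152×290 + 22.4×10⁻⁶×152×190 + 12.8×10⁻⁶×152×600 = 2.273 mm.
Since the ends are fixed, an axial force P builds up, equal in every segment, with P · Σ Lᵢ/(AᵢEᵢ) = δ_free.
Σ Lᵢ/(AᵢEᵢ) = 290/(1325×108×10³) + 190/(975×70×10³) + 600/(925×198×10³) = 8.086×10⁻⁶ mm/N.
P = 2.273 / 8.086×10⁻⁶ = 281100 N = 281.1 kN, tensile.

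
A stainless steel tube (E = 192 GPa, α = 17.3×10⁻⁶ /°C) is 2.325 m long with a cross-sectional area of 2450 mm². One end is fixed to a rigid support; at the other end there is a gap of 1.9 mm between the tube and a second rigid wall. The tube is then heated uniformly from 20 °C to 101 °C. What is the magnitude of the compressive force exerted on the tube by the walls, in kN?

Unrestrained expansion: δ_free = αΔT L = 17.3×10⁻⁶ × 81 × 2325 = 3.258 mm.
The gap closes (δ_free > 1.9 mm) and the wall then resists a further 3.258 − 1.9 = 1.358 mm of expansion.
So σ = E(δ_free − g)/L = 192×10³ × 1.358/2325 = 112.1 MPa.
P = σA = 112.1 × 2450 = 274.8 kN.

P ≈ 275 kN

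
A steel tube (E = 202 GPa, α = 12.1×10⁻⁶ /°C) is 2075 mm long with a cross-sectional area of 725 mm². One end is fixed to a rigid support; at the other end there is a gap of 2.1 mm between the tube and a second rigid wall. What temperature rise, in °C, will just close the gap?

The gap closes when αΔT L = 2.1 mm, since the tube is still unstressed at that instant.
So ΔT = g/(αL) = 2.1/(12.1×10⁻⁶ × 2075) = 83.64 °C.

ΔT ≈ 83.6 °C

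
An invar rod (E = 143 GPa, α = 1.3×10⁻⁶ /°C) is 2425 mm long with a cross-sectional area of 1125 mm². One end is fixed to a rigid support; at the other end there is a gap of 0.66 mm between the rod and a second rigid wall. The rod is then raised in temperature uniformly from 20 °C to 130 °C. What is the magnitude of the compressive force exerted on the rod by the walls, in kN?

P ≈ 0 kN

If the wall were absent the rod would grow by αΔT L = 1.3×10⁻⁶ × 110 × 2425 = 0.3468 mm.
This is smaller than the 0.66 mm clearance, so the rod expands freely without reaching the stop — the stress is zero.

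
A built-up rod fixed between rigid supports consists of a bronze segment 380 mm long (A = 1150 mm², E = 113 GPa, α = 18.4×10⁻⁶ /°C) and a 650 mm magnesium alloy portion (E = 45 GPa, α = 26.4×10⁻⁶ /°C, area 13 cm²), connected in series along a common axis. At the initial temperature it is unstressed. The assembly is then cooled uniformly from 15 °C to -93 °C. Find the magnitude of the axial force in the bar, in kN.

P ≈ 186 kN (tensile)

Free thermal contraction of the whole bar: Σ αᵢΔT Lᵢ = 18.4×10⁻⁶×108×380 + 26.4×10⁻⁶×108×650 = 2.608 mm.
The walls prevent any net length change, so an axial force P (same in every segment) develops. Compatibility: P · Σ Lᵢ/(AᵢEᵢ) = δ_free.
Σ Lᵢ/(AᵢEᵢ) = 380/(1150×113×10³) + 650/(1300×45×10³) = 1.404×10⁻⁵ mm/N.
So P = 2.608 / 1.404×10⁻⁵ = 185.8 kN, tensile.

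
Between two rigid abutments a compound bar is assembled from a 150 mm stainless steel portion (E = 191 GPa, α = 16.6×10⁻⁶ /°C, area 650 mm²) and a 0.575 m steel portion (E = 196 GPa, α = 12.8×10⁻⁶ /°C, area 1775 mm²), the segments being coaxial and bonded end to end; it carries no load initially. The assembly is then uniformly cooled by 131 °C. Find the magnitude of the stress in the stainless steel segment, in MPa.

With the walls removed the bar would change length by δ_free = Σ αᵢΔT Lᵢ = 16.6×10⁻⁶×131×150 + 12.8×10⁻⁶×131×575 = 1.29 mm.
The rigid supports impose zero overall length change; the single axial force P common to all segments must satisfy P Σ Lᵢ/(AᵢEᵢ) = δ_free.
Σ Lᵢ/(AᵢEᵢ) = 150/(650×191×10³) + 575/(1775×196×10³) = 2.861×10⁻⁶ mm/N.
So P = 1.29 / 2.861×10⁻⁶ = 451 kN, tensile.
σ_{stainless steel} = P / A = 451000 / 650 = 693.9 MPa.

σ ≈ 694 MPa (tensile)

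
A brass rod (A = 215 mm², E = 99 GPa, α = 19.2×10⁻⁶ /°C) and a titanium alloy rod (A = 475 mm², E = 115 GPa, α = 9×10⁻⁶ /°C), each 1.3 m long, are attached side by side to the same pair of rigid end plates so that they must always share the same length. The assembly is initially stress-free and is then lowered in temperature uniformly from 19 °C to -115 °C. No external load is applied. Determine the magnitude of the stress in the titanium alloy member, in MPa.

σ ≈ 44.1 MPa (compressive)

The brass has the larger α, so on cooling it would change length more than the titanium alloy if both were free. The rigid plates force a common final length, so the brass is put into tension and the titanium alloy into compression, with equal and opposite forces P (no external load).
Setting the final lengths equal and cancelling L: (α₁ − α₂)ΔT = P/(A₁E₁) + P/(A₂E₂).
|α₁ − α₂|·ΔT = 10.2×10⁻⁶ × 134 = 0.001367.
1/(A₁E₁) + 1/(A₂E₂) = 1/(215×99×10³) + 1/(475×115×10³) = 6.529×10⁻⁸ N⁻¹.
P = 0.001367 / 6.529×10⁻⁸ = 20930 N = 20.93 kN.
σ_{titanium alloy} = P/A₂ = 20930/475 = 44.07 MPa, compressive.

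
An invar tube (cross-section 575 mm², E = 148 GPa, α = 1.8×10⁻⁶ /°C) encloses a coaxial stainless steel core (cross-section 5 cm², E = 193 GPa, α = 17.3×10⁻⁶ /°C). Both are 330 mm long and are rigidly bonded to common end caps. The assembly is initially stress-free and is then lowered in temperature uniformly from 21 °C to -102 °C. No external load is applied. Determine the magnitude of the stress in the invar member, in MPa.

σ ≈ 150 MPa (compressive)

The stainless steel has the larger α, so on cooling it would change length more than the invar if both were free. The rigid plates force a common final length, so the stainless steel is put into tension and the invar into compression, with equal and opposite forces P (no external load).
Equating the net (thermal + elastic) strains gives |α₁ − α₂|·ΔT = P·[1/(A₁E₁) + 1/(A₂E₂)].
|α₁ − α₂|·ΔT = 15.5×10⁻⁶ × 123 = 0.001906.
1/(A₁E₁) + 1/(A₂E₂) = 1/(575×148×10³) + 1/(500×193×10³) = 2.211×10⁻⁸ N⁻¹.
So P = 0.001906 / 2.211×10⁻⁸ = 86.21 kN.
σ_{invar} = P/A₁ = 86210/575 = 149.9 MPa, compressive.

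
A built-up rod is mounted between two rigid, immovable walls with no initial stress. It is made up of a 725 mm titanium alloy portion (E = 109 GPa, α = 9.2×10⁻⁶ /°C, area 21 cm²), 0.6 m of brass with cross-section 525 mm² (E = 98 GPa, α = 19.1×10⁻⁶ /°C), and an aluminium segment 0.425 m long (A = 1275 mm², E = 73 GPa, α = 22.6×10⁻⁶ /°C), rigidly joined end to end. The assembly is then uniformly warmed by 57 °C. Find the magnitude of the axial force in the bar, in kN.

With the walls removed the bar would change length by δ_free = Σ αᵢΔT Lᵢ = 9.2×10⁻⁶×57×725 + 19.1×10⁻⁶×57×600 + 22.6×10⁻⁶×57×425 = 1.581 mm.
The walls prevent any net length change, so an axial force P (same in every segment) develops. Compatibility: P · Σ Lᵢ/(AᵢEᵢ) = δ_free.
The series flexibility is Σ Lᵢ/(AᵢEᵢ) = 725/(2100×109×10³) + 600/(525×98×10³) + 425/(1275×73×10³) = 1.94×10⁻⁵ mm/N.
So P = 1.581 / 1.94×10⁻⁵ = 81.51 kN, compressive.

P ≈ 81.5 kN (compressive)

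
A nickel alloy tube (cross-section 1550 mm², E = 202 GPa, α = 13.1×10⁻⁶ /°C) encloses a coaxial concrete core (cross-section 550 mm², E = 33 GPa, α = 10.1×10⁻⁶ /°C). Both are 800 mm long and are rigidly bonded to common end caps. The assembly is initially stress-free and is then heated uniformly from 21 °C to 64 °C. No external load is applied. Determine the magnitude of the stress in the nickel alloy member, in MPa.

σ ≈ 1.43 MPa (compressive)

The nickel alloy has the larger α, so on heating it would change length more than the concrete if both were free. The rigid plates force a common final length, so the nickel alloy is put into compression and the concrete into tension, with equal and opposite forces P (no external load).
Compatibility of the two members (thermal + elastic change equal): (α₁ − α₂)ΔT = P·[1/(A₁E₁) + 1/(A₂E₂)].
|α₁ − α₂|·ΔT = 3×10⁻⁶ × 43 = 0.000129.
1/(A₁E₁) + 1/(A₂E₂) = 1/(1550×202×10³) + 1/(550×33×10³) = 5.829×10⁻⁸ N⁻¹.
P = 0.000129 / 5.829×10⁻⁸ = 2213 N = 2.213 kN.
σ_{nickel alloy} = P/A₁ = 2213/1550 = 1.428 MPa, compressive.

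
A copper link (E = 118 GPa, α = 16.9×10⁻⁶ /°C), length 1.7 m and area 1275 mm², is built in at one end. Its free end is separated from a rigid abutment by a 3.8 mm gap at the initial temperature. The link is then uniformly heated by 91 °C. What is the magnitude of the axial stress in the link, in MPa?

σ ≈ 0 MPa

Unrestrained expansion: δ_free = αΔT L = 16.9×10⁻⁶ × 91 × 1700 = 2.614 mm.
Since δ_free = 2.61 mm is less than the 3.8 mm gap, the link never touches the wall. No axial force develops.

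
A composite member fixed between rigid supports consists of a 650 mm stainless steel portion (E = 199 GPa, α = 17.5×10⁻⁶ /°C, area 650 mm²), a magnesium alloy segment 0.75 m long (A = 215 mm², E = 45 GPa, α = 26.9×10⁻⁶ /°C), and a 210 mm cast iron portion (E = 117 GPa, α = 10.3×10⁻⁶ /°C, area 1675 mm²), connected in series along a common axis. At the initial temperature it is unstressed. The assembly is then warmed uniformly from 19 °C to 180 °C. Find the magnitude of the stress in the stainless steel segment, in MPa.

σ ≈ 99.9 MPa (compressive)

If the supports were absent, the total length change would be Σ αᵢΔT Lᵢ = 17.5×10⁻⁶×161×650 + 26.9×10⁻⁶×161×750 + 10.3×10⁻⁶×161×210 = 5.428 mm.
The walls prevent any net length change, so an axial force P (same in every segment) develops. Compatibility: P · Σ Lᵢ/(AᵢEᵢ) = δ_free.
Σ Lᵢ/(AᵢEᵢ) = 650/(650×199×10³) + 750/(215×45×10³) + 210/(1675×117×10³) = 8.362×10⁻⁵ mm/N.
Hence P = δ_free / Σ(L/AE) = 5.428/8.362×10⁻⁵ = 64.91 kN (compressive).
σ_{stainless steel} = P / A = 64910 / 650 = 99.87 MPa.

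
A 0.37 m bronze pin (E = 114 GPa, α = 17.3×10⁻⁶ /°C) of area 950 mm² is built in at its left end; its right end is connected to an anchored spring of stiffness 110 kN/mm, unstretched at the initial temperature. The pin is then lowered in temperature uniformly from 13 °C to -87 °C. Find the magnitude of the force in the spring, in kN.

P ≈ 51.2 kN

The unrestrained thermal change is αΔT L = 17.3×10⁻⁶ × 100 × 370 = 0.6401 mm.
With a force P in the spring, the elastic change of the pin is PL/(AE) and that of the spring is P/k; compatibility requires their sum to equal δ_free.
So P = δ_free / [L/(AE) + 1/k] = 0.6401 / [ 370/(950×114×10³) + 1/(110×10³) ].
P = 0.6401 / 1.251×10⁻⁵ = 51180 N.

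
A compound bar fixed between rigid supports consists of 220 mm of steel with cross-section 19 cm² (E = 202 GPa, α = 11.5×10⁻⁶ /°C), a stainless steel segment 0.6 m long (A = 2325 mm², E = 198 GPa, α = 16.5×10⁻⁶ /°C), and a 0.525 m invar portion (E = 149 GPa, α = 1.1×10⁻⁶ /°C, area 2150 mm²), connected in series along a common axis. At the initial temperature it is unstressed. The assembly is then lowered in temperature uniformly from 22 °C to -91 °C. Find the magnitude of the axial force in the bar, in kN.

With the walls removed the bar would change length by δ_free = Σ αᵢΔT Lᵢ = 11.5×10⁻⁶×113×220 + 16.5×10⁻⁶×113×600 + 1.1×10⁻⁶×113×525 = 1.47 mm.
The rigid supports impose zero overall length change; the single axial force P common to all segments must satisfy P Σ Lᵢ/(AᵢEᵢ) = δ_free.
Σ Lᵢ/(AᵢEᵢ) = 220/(1900×202×10³) + 600/(2325×198×10³) + 525/(2150×149×10³) = 3.515×10⁻⁶ mm/N.
Hence P = δ_free / Σ(L/AE) = 1.47/3.515×10⁻⁶ = 418.1 kN (tensile).

P ≈ 418 kN (tensile)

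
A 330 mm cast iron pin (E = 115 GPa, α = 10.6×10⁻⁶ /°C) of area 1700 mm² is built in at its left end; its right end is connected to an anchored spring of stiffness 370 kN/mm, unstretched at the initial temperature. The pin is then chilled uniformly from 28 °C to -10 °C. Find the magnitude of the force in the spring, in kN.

P ≈ 30.3 kN

Free thermal contraction: δ_free = αΔT L = 10.6×10⁻⁶ × 38 × 330 = 0.1329 mm.
Let P be the tensile force in the spring. The pin extends elastically by PL/(AE) and the spring stretches by P/k; together these equal δ_free.
P [ L/(AE) + 1/k ] = δ_free → P [ 330/(1700×115×10³) + 1/(370×10³) ] = 0.1329.
P = 0.1329 / 4.391×10⁻⁶ = 30270 N.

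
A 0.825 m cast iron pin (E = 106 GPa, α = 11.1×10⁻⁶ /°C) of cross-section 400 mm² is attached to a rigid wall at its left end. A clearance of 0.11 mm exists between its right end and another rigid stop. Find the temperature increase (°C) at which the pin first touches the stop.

ΔT ≈ 12 °C

Contact occurs when the free expansion equals the gap: αΔT L = 0.11 mm.
So ΔT = g/(αL) = 0.11/(11.1×10⁻⁶ × 825) = 12.01 °C.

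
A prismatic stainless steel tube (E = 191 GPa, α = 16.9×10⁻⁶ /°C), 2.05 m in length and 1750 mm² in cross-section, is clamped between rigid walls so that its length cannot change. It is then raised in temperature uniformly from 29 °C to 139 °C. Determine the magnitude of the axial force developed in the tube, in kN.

With zero net strain, σ = E·αΔT = 191 GPa × 16.9×10⁻⁶ × 110 = 355.1 MPa.
P = AEαΔT = 1750 × 191×10³ × 16.9×10⁻⁶ × 110 = 621.4 kN (compressive).

P ≈ 621 kN (compressive)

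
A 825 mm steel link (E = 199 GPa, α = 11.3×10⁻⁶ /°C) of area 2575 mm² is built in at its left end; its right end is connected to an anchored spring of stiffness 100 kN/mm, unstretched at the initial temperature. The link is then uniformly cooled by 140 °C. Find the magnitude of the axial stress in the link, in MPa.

Free thermal contraction: δ_free = αΔT L = 11.3×10⁻⁶ × 140 × 825 = 1.305 mm.
With a force P in the spring, the elastic change of the link is PL/(AE) and that of the spring is P/k; compatibility requires their sum to equal δ_free.
So P = δ_free / [L/(AE) + 1/k] = 1.305 / [ 825/(2575×199×10³) + 1/(100×10³) ].
P = 1.305 / 1.161×10⁻⁵ = 112400 N.
σ = P/A = 112400/2575 = 43.66 MPa.

σ ≈ 43.7 MPa (tensile)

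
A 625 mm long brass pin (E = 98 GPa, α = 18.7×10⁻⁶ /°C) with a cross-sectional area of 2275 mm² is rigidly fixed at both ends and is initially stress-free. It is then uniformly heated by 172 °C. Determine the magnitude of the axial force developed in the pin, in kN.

P ≈ 717 kN (compressive)

The ends cannot move, so σ = EαΔT = 98×10³ × 18.7×10⁻⁶ × 172 = 315.2 MPa.
P = AEαΔT = 2275 × 98×10³ × 18.7×10⁻⁶ × 172 = 717.1 kN (compressive).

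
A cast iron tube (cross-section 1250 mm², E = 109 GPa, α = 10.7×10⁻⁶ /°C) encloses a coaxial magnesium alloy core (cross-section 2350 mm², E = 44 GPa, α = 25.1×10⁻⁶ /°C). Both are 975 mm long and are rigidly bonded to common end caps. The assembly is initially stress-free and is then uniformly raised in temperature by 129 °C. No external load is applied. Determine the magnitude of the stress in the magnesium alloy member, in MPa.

Equilibrium of a rigid end plate with no external load gives equal and opposite internal forces ±P in the two members. Since α_{magnesium alloy} > α_{cast iron}, heating drives the magnesium alloy into compression and the cast iron into tension.
Setting the final lengths equal and cancelling L: (α₁ − α₂)ΔT = P/(A₁E₁) + P/(A₂E₂).
|α₁ − α₂|·ΔT = 14.4×10⁻⁶ × 129 = 0.001858.
1/(A₁E₁) + 1/(A₂E₂) = 1/(1250×109×10³) + 1/(2350×44×10³) = 1.701×10⁻⁸ N⁻¹.
So P = 0.001858 / 1.701×10⁻⁸ = 109.2 kN.
σ_{magnesium alloy} = P/A₂ = 109200/2350 = 46.47 MPa, compressive.

σ ≈ 46.5 MPa (compressive)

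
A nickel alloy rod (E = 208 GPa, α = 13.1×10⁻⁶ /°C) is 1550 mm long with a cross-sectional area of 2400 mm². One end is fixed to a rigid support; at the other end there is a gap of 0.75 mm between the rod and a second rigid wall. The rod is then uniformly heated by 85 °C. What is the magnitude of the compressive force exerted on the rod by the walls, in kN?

Free thermal elongation = αΔT L = 13.1×10⁻⁶ × 85 × 1550 = 1.726 mm.
After closing the 0.75 mm clearance, 1.726 − 0.75 = 0.9759 mm of expansion remains to be suppressed by the wall.
So σ = E(δ_free − g)/L = 208×10³ × 0.9759/1550 = 131 MPa.
P = σA = 131 × 2400 = 314.3 kN.

P ≈ 314 kN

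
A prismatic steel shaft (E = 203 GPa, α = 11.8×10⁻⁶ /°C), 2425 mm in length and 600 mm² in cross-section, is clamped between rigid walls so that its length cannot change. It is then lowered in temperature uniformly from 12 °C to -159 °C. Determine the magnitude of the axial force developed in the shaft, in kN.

The ends cannot move, so σ = EαΔT = 203×10³ × 11.8×10⁻⁶ × 171 = 409.6 MPa.
Axial force P = σA = 409.6 × 600 = 245800 N = 245.8 kN, tensile.

P ≈ 246 kN (tensile)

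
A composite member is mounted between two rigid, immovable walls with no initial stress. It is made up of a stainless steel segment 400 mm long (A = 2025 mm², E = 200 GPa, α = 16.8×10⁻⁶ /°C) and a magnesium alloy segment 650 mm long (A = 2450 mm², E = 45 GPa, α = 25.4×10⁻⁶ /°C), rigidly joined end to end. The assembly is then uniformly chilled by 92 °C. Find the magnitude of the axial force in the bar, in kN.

If the supports were absent, the total length change would be Σ αᵢΔT Lᵢ = 16.8×10⁻⁶×92×400 + 25.4×10⁻⁶×92×650 = 2.137 mm.
Since the ends are fixed, an axial force P builds up, equal in every segment, with P · Σ Lᵢ/(AᵢEᵢ) = δ_free.
The series flexibility is Σ Lᵢ/(AᵢEᵢ) = 400/(2025×200×10³) + 650/(2450×45×10³) = 6.883×10⁻⁶ mm/N.
P = 2.137 / 6.883×10⁻⁶ = 310500 N = 310.5 kN, tensile.

P ≈ 310 kN (tensile)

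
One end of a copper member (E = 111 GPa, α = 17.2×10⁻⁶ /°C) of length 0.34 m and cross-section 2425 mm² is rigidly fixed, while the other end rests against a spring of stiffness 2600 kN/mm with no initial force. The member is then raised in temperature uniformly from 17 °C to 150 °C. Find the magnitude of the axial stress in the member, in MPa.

If the spring were absent the member would lengthen by αΔT L = 17.2×10⁻⁶ × 133 × 340 = 0.7778 mm.
With a force P in the spring, the elastic change of the member is PL/(AE) and that of the spring is P/k; compatibility requires their sum to equal δ_free.
P [ L/(AE) + 1/k ] = δ_free → P [ 340/(2425×111×10³) + 1/(2600×10³) ] = 0.7778.
P = 0.7778 / 1.648×10⁻⁶ = 472000 N.
σ = P/A = 472000/2425 = 194.7 MPa.

σ ≈ 195 MPa (compressive)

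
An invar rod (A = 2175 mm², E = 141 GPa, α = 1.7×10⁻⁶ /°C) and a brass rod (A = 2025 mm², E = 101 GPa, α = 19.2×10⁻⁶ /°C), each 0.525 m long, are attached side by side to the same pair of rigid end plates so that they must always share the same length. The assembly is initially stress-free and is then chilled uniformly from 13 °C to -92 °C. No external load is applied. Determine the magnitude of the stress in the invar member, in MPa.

σ ≈ 104 MPa (compressive)

The brass has the larger α, so on cooling it would change length more than the invar if both were free. The rigid plates force a common final length, so the brass is put into tension and the invar into compression, with equal and opposite forces P (no external load).
Compatibility of the two members (thermal + elastic change equal): (α₁ − α₂)ΔT = P·[1/(A₁E₁) + 1/(A₂E₂)].
|α₁ − α₂|·ΔT = 17.5×10⁻⁶ × 105 = 0.001837.
1/(A₁E₁) + 1/(A₂E₂) = 1/(2175×141×10³) + 1/(2025×101×10³) = 8.15×10⁻⁹ N⁻¹.
P = 0.001837 / 8.15×10⁻⁹ = 225500 N = 225.5 kN.
σ_{invar} = P/A₁ = 225500/2175 = 103.7 MPa, compressive.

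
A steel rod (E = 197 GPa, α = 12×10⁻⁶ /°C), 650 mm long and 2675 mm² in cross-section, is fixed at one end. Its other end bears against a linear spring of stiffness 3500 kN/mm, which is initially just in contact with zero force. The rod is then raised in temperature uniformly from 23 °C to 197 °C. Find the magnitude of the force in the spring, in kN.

The unrestrained thermal change is αΔT L = 12×10⁻⁶ × 174 × 650 = 1.357 mm.
Let P be the compressive force at the spring. The rod shortens elastically by PL/(AE) and the spring compresses by P/k; together these equal δ_free.
P [ L/(AE) + 1/k ] = δ_free → P [ 650/(2675×197×10³) + 1/(3500×10³) ] = 1.357.
P = 1.357 / 1.519×10⁻⁶ = 893400 N.

P ≈ 893 kN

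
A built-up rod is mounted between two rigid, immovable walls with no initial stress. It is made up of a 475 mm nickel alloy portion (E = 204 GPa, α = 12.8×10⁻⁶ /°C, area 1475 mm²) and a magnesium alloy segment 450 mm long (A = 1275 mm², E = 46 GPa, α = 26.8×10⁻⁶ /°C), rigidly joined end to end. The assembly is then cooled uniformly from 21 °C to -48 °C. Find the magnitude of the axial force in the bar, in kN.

P ≈ 135 kN (tensile)

With the walls removed the bar would change length by δ_free = Σ αᵢΔT Lᵢ = 12.8×10⁻⁶×69×475 + 26.8×10⁻⁶×69×450 = 1.252 mm.
Since the ends are fixed, an axial force P builds up, equal in every segment, with P · Σ Lᵢ/(AᵢEᵢ) = δ_free.
The series flexibility is Σ Lᵢ/(AᵢEᵢ) = 475/(1475×204×10³) + 450/(1275×46×10³) = 9.251×10⁻⁶ mm/N.
P = 1.252 / 9.251×10⁻⁶ = 135300 N = 135.3 kN, tensile.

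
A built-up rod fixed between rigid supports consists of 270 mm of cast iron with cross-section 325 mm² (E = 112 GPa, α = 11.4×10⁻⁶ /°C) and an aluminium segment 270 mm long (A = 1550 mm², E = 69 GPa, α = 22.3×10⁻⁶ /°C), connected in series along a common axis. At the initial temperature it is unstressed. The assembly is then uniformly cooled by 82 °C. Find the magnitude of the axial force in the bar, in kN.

P ≈ 75 kN (tensile)

With the walls removed the bar would change length by δ_free = Σ αᵢΔT Lᵢ = 11.4×10⁻⁶×82×270 + 22.3×10⁻⁶×82×270 = 0.7461 mm.
The walls prevent any net length change, so an axial force P (same in every segment) develops. Compatibility: P · Σ Lᵢ/(AᵢEᵢ) = δ_free.
Σ Lᵢ/(AᵢEᵢ) = 270/(325×112×10³) + 270/(1550×69×10³) = 9.942×10⁻⁶ mm/N.
So P = 0.7461 / 9.942×10⁻⁶ = 75.05 kN, tensile.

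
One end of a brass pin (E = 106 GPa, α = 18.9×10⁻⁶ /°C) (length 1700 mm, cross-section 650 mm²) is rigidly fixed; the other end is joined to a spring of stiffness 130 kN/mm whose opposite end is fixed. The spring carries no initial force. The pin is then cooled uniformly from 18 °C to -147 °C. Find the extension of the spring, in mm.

δ ≈ 1.26 mm

Free thermal contraction: δ_free = αΔT L = 18.9×10⁻⁶ × 165 × 1700 = 5.301 mm.
Let P be the tensile force in the spring. The pin extends elastically by PL/(AE) and the spring stretches by P/k; together these equal δ_free.
P [ L/(AE) + 1/k ] = δ_free → P [ 1700/(650×106×10³) + 1/(130×10³) ] = 5.301.
P = 5.301 / 3.237×10⁻⁵ = 163800 N.
Spring extension = P/k = 163800/(130×10³) = 1.26 mm.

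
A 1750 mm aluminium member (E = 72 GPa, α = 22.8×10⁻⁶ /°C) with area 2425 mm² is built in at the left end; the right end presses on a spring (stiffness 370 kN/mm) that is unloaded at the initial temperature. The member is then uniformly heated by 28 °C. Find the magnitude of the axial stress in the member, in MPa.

The unrestrained thermal change is αΔT L = 22.8×10⁻⁶ × 28 × 1750 = 1.117 mm.
Let P be the compressive force at the spring. The member shortens elastically by PL/(AE) and the spring compresses by P/k; together these equal δ_free.
P [ L/(AE) + 1/k ] = δ_free → P [ 1750/(2425×72×10³) + 1/(370×10³) ] = 1.117.
P = 1.117 / 1.273×10⁻⁵ = 87790 N.
σ = P/A = 87790/2425 = 36.2 MPa.

σ ≈ 36.2 MPa (compressive)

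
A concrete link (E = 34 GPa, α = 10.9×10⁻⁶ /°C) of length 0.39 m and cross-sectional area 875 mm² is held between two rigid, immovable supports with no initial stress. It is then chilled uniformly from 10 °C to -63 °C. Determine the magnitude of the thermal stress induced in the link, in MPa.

The supports are rigid, so the total axial strain is zero. The restrained thermal strain is ε = αΔT = 10.9×10⁻⁶ × 73 = 795.7×10⁻⁶.
The stress required to suppress this strain is σ = Eε = 34×10³ × 795.7×10⁻⁶ = 27.05 MPa, tensile since the link is trying to contract.

σ ≈ 27.1 MPa (tensile)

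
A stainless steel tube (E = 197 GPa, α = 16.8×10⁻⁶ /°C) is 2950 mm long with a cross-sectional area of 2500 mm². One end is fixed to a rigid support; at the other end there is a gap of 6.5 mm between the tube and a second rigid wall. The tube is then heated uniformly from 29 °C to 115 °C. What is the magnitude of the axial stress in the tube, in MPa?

σ ≈ 0 MPa

Unrestrained expansion: δ_free = αΔT L = 16.8×10⁻⁶ × 86 × 2950 = 4.262 mm.
Since δ_free = 4.26 mm is less than the 6.5 mm gap, the tube never touches the wall. No axial force develops.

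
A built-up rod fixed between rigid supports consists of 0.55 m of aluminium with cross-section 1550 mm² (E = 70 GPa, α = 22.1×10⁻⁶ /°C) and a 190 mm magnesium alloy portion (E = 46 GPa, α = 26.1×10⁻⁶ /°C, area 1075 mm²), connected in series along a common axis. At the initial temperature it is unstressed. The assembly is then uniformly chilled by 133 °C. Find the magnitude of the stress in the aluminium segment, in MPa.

σ ≈ 165 MPa (tensile)

With the walls removed the bar would change length by δ_free = Σ αᵢΔT Lᵢ = 22.1×10⁻⁶×133×550 + 26.1×10⁻⁶×133×190 = 2.276 mm.
The rigid supports impose zero overall length change; the single axial force P common to all segments must satisfy P Σ Lᵢ/(AᵢEᵢ) = δ_free.
Σ Lᵢ/(AᵢEᵢ) = 550/(1550×70×10³) + 190/(1075×46×10³) = 8.911×10⁻⁶ mm/N.
P = 2.276 / 8.911×10⁻⁶ = 255400 N = 255.4 kN, tensile.
σ_{aluminium} = P / A = 255400 / 1550 = 164.8 MPa.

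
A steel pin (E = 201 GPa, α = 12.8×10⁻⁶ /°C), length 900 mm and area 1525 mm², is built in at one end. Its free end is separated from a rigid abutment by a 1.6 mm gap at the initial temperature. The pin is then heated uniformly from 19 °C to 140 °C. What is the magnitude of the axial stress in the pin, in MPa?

Free thermal elongation = αΔT L = 12.8×10⁻⁶ × 121 × 900 = 1.394 mm.
This is smaller than the 1.6 mm clearance, so the pin expands freely without reaching the stop — the stress is zero.

σ ≈ 0 MPa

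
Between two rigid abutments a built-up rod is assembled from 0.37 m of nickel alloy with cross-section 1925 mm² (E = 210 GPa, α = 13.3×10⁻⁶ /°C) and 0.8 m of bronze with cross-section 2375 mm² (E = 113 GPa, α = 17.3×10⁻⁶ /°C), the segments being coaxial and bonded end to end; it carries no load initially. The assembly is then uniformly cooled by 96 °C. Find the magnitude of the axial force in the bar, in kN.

Free thermal contraction of the whole bar: Σ αᵢΔT Lᵢ = 13.3×10⁻⁶×96×370 + 17.3×10⁻⁶×96×800 = 1.801 mm.
Since the ends are fixed, an axial force P builds up, equal in every segment, with P · Σ Lᵢ/(AᵢEᵢ) = δ_free.
The series flexibility is Σ Lᵢ/(AᵢEᵢ) = 370/(1925×210×10³) + 800/(2375×113×10³) = 3.896×10⁻⁶ mm/N.
P = 1.801 / 3.896×10⁻⁶ = 462300 N = 462.3 kN, tensile.

P ≈ 462 kN (tensile)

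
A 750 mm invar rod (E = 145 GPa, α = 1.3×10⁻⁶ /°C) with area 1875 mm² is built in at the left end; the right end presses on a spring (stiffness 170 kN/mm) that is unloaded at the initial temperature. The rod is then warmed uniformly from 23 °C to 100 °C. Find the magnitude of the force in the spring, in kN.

P ≈ 8.69 kN

Free thermal expansion: δ_free = αΔT L = 1.3×10⁻⁶ × 77 × 750 = 0.07508 mm.
Let P be the compressive force at the spring. The rod shortens elastically by PL/(AE) and the spring compresses by P/k; together these equal δ_free.
P [ L/(AE) + 1/k ] = δ_free → P [ 750/(1875×145×10³) + 1/(170×10³) ] = 0.07508.
P = 0.07508 / 8.641×10⁻⁶ = 8688 N.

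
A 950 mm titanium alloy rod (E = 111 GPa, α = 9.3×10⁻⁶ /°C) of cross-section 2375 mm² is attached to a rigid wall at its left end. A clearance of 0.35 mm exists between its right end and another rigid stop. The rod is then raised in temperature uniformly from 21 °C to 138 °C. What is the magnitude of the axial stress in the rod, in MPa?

σ ≈ 79.9 MPa (compressive)

Unrestrained expansion: δ_free = αΔT L = 9.3×10⁻⁶ × 117 × 950 = 1.034 mm.
This exceeds the 0.35 mm gap, so the wall pushes back. The portion of expansion that must be recovered elastically is δ_free − gap = 1.034 − 0.35 = 0.6837 mm.
Compatibility: PL/(AE) = 0.6837 mm, so σ = P/A = E × (0.6837/950) = 79.88 MPa.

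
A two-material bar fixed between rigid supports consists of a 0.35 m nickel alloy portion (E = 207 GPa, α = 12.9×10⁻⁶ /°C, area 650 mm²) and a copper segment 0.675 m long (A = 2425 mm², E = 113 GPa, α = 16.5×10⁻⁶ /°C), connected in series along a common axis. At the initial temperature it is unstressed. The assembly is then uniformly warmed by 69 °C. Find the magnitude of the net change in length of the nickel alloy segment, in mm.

If the supports were absent, the total length change would be Σ αᵢΔT Lᵢ = 12.9×10⁻⁶×69×350 + 16.5×10⁻⁶×69×675 = 1.08 mm.
The walls prevent any net length change, so an axial force P (same in every segment) develops. Compatibility: P · Σ Lᵢ/(AᵢEᵢ) = δ_free.
The series flexibility is Σ Lᵢ/(AᵢEᵢ) = 350/(650×207×10³) + 675/(2425×113×10³) = 5.065×10⁻⁶ mm/N.
So P = 1.08 / 5.065×10⁻⁶ = 213.3 kN, compressive.
For the nickel alloy segment, free thermal change = 12.9×10⁻⁶×69×350 = 0.3115 mm and elastic change from P = 213300×350/(650×207×10³) = 0.5547 mm; these oppose, so the net change is 0.243 mm (segment shortens).

|ΔL| ≈ 0.243 mm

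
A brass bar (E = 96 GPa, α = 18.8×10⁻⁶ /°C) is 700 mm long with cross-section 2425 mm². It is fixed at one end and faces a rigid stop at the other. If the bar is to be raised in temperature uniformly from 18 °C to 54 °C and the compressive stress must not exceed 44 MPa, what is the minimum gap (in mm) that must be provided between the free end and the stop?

g ≈ 0.153 mm

Free expansion if unrestrained: δ_free = αΔT L = 18.8×10⁻⁶ × 36 × 700 = 0.4738 mm.
At the allowable stress the elastic shortening the wall may impose is σL/E = 44 × 700 / (96×10³) = 0.3208 mm.
So the gap has to take up the difference, g_min = δ_free − σL/E = 0.4738 − 0.3208 = 0.1529 mm.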